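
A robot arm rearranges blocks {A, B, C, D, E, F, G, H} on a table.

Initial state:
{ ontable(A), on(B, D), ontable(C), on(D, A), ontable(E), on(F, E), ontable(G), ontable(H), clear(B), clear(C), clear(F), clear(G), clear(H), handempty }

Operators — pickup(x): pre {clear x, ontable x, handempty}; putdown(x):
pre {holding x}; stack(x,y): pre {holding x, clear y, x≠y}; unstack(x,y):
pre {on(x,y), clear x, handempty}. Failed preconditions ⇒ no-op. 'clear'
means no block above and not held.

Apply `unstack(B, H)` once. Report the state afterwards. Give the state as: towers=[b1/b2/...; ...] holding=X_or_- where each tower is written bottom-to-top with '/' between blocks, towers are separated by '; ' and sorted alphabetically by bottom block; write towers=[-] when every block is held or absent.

before: towers=[A/D/B; C; E/F; G; H] holding=-
pre[unstack(B, H)]: on(B,H) no, clear(B) yes, handempty yes
on(B,H) unmet → unstack(B, H) is a no-op
after:  towers=[A/D/B; C; E/F; G; H] holding=-

towers=[A/D/B; C; E/F; G; H] holding=-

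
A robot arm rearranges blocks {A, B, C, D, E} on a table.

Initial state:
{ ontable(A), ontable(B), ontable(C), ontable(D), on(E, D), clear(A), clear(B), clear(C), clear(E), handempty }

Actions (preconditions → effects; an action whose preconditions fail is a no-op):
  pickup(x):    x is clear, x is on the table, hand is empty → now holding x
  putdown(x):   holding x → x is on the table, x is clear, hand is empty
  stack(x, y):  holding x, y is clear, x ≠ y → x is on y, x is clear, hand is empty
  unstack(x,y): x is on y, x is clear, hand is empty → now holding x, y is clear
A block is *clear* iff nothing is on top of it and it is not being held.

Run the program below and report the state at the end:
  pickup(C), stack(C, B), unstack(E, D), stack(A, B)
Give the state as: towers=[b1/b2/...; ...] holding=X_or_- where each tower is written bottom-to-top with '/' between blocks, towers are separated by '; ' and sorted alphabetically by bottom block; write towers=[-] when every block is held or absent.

step 1 (pickup(C)): towers=[A; B; D/E] holding=C
step 2 (stack(C, B)): towers=[A; B/C; D/E] holding=-
step 3 (unstack(E, D)): towers=[A; B/C; D] holding=E
step 4 (stack(A, B)) [no-op]: towers=[A; B/C; D] holding=E

towers=[A; B/C; D] holding=E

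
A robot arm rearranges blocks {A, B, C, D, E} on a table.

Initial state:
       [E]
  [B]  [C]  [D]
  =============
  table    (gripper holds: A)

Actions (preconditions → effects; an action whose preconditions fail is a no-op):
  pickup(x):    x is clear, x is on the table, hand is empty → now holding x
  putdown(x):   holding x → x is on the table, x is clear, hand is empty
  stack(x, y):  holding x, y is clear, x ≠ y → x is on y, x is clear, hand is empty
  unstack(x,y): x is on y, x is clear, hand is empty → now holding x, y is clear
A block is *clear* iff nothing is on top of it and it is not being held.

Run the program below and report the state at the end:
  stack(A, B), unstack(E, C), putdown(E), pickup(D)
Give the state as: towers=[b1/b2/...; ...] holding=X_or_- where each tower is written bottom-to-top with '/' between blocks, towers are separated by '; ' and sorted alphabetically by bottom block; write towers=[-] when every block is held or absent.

towers=[B/A; C; E] holding=D

step 1 (stack(A, B)): towers=[B/A; C/E; D] holding=-
step 2 (unstack(E, C)): towers=[B/A; C; D] holding=E
step 3 (putdown(E)): towers=[B/A; C; D; E] holding=-
step 4 (pickup(D)): towers=[B/A; C; E] holding=D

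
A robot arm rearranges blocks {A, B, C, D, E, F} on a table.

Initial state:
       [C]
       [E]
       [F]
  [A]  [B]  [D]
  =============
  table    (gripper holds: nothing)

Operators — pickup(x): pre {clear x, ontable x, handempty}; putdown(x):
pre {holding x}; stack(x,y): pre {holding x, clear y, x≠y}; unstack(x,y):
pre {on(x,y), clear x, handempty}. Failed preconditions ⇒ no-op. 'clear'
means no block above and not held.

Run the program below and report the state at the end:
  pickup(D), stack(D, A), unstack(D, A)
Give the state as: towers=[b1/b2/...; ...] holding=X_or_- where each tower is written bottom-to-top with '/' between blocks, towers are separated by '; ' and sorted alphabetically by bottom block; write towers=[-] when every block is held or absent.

step 1 (pickup(D)): towers=[A; B/F/E/C] holding=D
step 2 (stack(D, A)): towers=[A/D; B/F/E/C] holding=-
step 3 (unstack(D, A)): towers=[A; B/F/E/C] holding=D

towers=[A; B/F/E/C] holding=D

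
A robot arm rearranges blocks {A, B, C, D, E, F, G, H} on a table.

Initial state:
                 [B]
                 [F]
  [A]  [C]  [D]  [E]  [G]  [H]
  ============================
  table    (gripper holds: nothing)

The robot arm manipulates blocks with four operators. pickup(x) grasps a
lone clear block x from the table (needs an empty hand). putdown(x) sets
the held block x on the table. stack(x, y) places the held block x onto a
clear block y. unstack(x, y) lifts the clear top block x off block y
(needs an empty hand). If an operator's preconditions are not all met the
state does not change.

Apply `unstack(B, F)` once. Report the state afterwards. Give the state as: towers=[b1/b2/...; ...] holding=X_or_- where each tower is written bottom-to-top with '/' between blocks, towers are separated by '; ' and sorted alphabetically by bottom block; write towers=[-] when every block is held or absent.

towers=[A; C; D; E/F; G; H] holding=B

before: towers=[A; C; D; E/F/B; G; H] holding=-
pre[unstack(B, F)]: on(B,F) ok, clear(B) ok, handempty ok
all met → apply unstack(B, F)
after:  towers=[A; C; D; E/F; G; H] holding=B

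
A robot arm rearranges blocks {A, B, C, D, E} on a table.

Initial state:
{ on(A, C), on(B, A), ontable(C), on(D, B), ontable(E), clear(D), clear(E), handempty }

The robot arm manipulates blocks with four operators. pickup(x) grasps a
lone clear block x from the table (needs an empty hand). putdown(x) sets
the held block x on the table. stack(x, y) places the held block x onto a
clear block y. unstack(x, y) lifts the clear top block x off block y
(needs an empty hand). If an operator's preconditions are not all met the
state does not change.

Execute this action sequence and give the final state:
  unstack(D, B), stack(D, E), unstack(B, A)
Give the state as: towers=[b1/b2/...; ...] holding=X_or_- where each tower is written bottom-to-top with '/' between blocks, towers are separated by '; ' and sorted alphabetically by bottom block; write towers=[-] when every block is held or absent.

towers=[C/A; E/D] holding=B

step 1 (unstack(D, B)): towers=[C/A/B; E] holding=D
step 2 (stack(D, E)): towers=[C/A/B; E/D] holding=-
step 3 (unstack(B, A)): towers=[C/A; E/D] holding=B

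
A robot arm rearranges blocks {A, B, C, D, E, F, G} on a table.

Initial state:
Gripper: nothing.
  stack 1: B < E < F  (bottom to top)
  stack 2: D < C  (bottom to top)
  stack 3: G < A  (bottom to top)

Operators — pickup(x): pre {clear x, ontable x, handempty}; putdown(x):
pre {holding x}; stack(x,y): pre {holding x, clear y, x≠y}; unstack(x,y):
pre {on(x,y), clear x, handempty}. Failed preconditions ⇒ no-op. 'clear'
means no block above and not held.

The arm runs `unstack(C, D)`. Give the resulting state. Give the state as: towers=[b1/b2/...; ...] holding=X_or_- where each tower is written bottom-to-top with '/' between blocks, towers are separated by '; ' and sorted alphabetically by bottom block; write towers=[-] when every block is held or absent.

towers=[B/E/F; D; G/A] holding=C

before: towers=[B/E/F; D/C; G/A] holding=-
pre[unstack(C, D)]: on(C,D) ✓, clear(C) ✓, handempty ✓
all met → apply unstack(C, D)
after:  towers=[B/E/F; D; G/A] holding=C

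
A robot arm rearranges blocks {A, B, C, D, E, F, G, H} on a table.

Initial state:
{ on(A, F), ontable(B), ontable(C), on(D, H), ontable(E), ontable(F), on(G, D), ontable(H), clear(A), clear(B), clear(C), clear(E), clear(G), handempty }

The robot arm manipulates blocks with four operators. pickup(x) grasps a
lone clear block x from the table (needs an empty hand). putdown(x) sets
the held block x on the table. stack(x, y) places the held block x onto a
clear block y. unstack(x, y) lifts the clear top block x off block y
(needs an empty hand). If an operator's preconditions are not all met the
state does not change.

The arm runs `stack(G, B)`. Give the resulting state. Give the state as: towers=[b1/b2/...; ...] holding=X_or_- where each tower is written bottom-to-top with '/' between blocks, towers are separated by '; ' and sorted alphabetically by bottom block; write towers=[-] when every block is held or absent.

towers=[B; C; E; F/A; H/D/G] holding=-

before: towers=[B; C; E; F/A; H/D/G] holding=-
pre[stack(G, B)]: holding(G) ✗, clear(B) ✓, G≠B ✓
holding(G) unmet → stack(G, B) is a no-op
after:  towers=[B; C; E; F/A; H/D/G] holding=-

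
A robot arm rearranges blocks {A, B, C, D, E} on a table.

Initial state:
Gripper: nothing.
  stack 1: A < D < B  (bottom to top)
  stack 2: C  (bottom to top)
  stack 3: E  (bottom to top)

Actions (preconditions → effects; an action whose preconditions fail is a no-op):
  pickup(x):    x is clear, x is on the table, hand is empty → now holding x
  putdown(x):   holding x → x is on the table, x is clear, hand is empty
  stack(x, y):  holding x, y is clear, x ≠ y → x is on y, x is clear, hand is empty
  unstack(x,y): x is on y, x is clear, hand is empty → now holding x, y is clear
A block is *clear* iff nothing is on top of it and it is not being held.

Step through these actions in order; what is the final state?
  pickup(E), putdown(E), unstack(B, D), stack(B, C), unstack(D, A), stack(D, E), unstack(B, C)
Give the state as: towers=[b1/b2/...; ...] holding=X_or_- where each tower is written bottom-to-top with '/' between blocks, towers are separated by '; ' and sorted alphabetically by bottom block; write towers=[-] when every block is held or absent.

towers=[A; C; E/D] holding=B

step 1 (pickup(E)): towers=[A/D/B; C] holding=E
step 2 (putdown(E)): towers=[A/D/B; C; E] holding=-
step 3 (unstack(B, D)): towers=[A/D; C; E] holding=B
step 4 (stack(B, C)): towers=[A/D; C/B; E] holding=-
step 5 (unstack(D, A)): towers=[A; C/B; E] holding=D
step 6 (stack(D, E)): towers=[A; C/B; E/D] holding=-
step 7 (unstack(B, C)): towers=[A; C; E/D] holding=B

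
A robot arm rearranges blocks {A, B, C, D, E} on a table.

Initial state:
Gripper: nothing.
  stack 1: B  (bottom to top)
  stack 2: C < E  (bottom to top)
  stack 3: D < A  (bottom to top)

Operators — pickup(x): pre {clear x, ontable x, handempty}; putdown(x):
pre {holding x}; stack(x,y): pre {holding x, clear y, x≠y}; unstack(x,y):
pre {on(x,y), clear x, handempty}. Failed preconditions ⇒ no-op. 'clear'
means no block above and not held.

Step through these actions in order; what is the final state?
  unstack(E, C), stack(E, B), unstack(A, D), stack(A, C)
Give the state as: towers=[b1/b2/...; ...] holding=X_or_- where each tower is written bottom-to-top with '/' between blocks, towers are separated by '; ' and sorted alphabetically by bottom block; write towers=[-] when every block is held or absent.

step 1 (unstack(E, C)): towers=[B; C; D/A] holding=E
step 2 (stack(E, B)): towers=[B/E; C; D/A] holding=-
step 3 (unstack(A, D)): towers=[B/E; C; D] holding=A
step 4 (stack(A, C)): towers=[B/E; C/A; D] holding=-

towers=[B/E; C/A; D] holding=-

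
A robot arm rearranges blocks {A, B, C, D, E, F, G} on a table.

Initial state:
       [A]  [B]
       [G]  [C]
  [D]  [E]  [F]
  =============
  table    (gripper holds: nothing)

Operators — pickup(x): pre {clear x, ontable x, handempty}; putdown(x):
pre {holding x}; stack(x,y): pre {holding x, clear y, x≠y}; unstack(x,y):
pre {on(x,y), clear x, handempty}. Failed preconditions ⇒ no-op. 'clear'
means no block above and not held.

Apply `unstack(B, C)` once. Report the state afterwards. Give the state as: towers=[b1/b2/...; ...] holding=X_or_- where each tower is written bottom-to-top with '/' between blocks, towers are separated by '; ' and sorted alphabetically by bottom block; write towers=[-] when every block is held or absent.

towers=[D; E/G/A; F/C] holding=B

before: towers=[D; E/G/A; F/C/B] holding=-
pre[unstack(B, C)]: on(B,C) ok, clear(B) ok, handempty ok
all met → apply unstack(B, C)
after:  towers=[D; E/G/A; F/C] holding=B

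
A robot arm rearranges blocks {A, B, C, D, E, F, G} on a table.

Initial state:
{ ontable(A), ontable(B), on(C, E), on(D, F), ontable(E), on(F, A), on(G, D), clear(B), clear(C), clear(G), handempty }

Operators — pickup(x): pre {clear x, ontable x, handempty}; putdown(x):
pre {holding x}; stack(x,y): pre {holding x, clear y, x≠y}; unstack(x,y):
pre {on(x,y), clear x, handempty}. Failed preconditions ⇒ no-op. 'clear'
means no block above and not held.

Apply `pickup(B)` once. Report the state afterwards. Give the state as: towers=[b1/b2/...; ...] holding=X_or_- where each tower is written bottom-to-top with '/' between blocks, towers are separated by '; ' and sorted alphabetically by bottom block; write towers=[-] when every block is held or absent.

before: towers=[A/F/D/G; B; E/C] holding=-
pre[pickup(B)]: clear(B) yes, ontable(B) yes, handempty yes
all met → apply pickup(B)
after:  towers=[A/F/D/G; E/C] holding=B

towers=[A/F/D/G; E/C] holding=B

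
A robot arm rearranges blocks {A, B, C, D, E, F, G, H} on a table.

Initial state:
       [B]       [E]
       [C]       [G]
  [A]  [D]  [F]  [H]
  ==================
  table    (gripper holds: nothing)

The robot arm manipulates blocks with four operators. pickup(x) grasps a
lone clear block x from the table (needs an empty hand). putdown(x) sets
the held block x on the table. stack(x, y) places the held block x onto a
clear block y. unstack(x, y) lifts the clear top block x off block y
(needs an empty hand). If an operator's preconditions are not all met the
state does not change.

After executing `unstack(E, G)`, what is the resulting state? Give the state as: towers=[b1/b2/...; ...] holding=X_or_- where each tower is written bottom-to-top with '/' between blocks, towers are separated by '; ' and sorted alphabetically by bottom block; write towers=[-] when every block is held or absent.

towers=[A; D/C/B; F; H/G] holding=E

before: towers=[A; D/C/B; F; H/G/E] holding=-
pre[unstack(E, G)]: on(E,G) ✓, clear(E) ✓, handempty ✓
all met → apply unstack(E, G)
after:  towers=[A; D/C/B; F; H/G] holding=E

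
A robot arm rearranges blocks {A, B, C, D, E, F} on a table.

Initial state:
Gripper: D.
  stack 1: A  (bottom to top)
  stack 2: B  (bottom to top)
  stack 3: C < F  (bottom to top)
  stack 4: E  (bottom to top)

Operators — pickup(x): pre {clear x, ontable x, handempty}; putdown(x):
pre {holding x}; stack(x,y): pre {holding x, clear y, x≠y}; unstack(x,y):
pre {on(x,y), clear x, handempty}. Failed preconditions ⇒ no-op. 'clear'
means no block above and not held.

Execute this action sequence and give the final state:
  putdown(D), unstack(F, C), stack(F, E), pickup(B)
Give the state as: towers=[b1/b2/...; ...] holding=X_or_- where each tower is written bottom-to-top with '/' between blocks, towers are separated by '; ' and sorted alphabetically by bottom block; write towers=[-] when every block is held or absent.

towers=[A; C; D; E/F] holding=B

step 1 (putdown(D)): towers=[A; B; C/F; D; E] holding=-
step 2 (unstack(F, C)): towers=[A; B; C; D; E] holding=F
step 3 (stack(F, E)): towers=[A; B; C; D; E/F] holding=-
step 4 (pickup(B)): towers=[A; C; D; E/F] holding=B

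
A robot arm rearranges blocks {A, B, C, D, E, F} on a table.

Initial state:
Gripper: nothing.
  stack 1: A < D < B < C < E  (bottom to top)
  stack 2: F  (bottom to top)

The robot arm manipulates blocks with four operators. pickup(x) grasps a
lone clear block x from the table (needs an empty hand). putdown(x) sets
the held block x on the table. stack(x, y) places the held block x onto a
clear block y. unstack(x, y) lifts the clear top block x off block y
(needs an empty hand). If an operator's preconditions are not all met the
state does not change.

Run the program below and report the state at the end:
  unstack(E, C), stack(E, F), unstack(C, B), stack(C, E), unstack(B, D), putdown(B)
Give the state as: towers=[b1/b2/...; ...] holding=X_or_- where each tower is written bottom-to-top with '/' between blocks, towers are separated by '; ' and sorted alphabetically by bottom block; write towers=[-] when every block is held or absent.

towers=[A/D; B; F/E/C] holding=-

step 1 (unstack(E, C)): towers=[A/D/B/C; F] holding=E
step 2 (stack(E, F)): towers=[A/D/B/C; F/E] holding=-
step 3 (unstack(C, B)): towers=[A/D/B; F/E] holding=C
step 4 (stack(C, E)): towers=[A/D/B; F/E/C] holding=-
step 5 (unstack(B, D)): towers=[A/D; F/E/C] holding=B
step 6 (putdown(B)): towers=[A/D; B; F/E/C] holding=-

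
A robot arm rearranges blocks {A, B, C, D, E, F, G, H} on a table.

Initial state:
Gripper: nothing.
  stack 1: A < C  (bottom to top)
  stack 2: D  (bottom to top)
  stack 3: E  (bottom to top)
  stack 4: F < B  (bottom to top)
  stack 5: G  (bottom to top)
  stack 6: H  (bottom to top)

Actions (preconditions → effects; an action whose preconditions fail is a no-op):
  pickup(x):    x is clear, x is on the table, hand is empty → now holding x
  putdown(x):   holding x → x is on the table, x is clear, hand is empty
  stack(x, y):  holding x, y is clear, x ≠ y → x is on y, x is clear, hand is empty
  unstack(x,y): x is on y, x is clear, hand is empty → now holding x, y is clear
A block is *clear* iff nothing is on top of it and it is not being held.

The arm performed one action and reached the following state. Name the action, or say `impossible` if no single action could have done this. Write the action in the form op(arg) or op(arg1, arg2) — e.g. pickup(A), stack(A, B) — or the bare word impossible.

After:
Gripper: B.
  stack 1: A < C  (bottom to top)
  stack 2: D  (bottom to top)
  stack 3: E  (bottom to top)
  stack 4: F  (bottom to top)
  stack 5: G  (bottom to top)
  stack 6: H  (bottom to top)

target: towers=[A/C; D; E; F; G; H] holding=B
         pickup(G) → towers=[A/C; D; E; F/B; H] holding=G
         pickup(E) → towers=[A/C; D; F/B; G; H] holding=E
         pickup(H) → towers=[A/C; D; E; F/B; G] holding=H
     unstack(B, F) → towers=[A/C; D; E; F; G; H] holding=B  ← match
         pickup(D) → towers=[A/C; E; F/B; G; H] holding=D
     unstack(C, A) → towers=[A; D; E; F/B; G; H] holding=C

unstack(B, F)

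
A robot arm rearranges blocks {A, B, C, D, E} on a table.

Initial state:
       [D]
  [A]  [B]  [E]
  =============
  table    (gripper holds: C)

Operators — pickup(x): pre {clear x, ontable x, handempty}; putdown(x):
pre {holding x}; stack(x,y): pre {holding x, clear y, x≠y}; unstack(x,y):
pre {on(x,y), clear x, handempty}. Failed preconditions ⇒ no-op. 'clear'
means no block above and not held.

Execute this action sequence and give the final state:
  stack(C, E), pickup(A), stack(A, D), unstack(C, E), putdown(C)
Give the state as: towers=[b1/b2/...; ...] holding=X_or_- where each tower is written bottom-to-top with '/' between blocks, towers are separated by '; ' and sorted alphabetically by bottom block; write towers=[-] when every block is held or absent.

towers=[B/D/A; C; E] holding=-

step 1 (stack(C, E)): towers=[A; B/D; E/C] holding=-
step 2 (pickup(A)): towers=[B/D; E/C] holding=A
step 3 (stack(A, D)): towers=[B/D/A; E/C] holding=-
step 4 (unstack(C, E)): towers=[B/D/A; E] holding=C
step 5 (putdown(C)): towers=[B/D/A; C; E] holding=-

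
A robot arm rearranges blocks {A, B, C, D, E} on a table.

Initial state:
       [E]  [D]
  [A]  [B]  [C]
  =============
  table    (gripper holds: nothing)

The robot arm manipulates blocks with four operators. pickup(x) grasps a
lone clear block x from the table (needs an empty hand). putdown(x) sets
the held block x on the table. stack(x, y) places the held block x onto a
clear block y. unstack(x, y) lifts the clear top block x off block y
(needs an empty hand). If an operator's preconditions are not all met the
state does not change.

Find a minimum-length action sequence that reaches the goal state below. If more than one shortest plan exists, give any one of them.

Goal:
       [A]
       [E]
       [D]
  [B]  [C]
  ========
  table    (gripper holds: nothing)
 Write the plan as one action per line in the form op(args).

step 1 (unstack(E, B)): towers=[A; B; C/D] holding=E
step 2 (stack(E, D)): towers=[A; B; C/D/E] holding=-
step 3 (pickup(A)): towers=[B; C/D/E] holding=A
step 4 (stack(A, E)): towers=[B; C/D/E/A] holding=-
goal check: towers=[B; C/D/E/A] holding=- — reached (length 4, optimal by BFS)

unstack(E, B)
stack(E, D)
pickup(A)
stack(A, E)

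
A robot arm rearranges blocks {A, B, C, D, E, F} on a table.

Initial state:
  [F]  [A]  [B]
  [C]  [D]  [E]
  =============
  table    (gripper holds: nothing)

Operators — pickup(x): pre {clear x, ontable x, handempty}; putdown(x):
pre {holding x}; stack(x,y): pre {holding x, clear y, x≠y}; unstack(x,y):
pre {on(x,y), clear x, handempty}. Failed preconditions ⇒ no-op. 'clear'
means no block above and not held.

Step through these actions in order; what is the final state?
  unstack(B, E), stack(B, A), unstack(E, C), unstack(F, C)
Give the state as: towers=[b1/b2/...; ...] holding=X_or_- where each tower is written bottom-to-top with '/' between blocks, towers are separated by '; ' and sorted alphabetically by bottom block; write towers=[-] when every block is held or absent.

step 1 (unstack(B, E)): towers=[C/F; D/A; E] holding=B
step 2 (stack(B, A)): towers=[C/F; D/A/B; E] holding=-
step 3 (unstack(E, C)) [no-op]: towers=[C/F; D/A/B; E] holding=-
step 4 (unstack(F, C)): towers=[C; D/A/B; E] holding=F

towers=[C; D/A/B; E] holding=F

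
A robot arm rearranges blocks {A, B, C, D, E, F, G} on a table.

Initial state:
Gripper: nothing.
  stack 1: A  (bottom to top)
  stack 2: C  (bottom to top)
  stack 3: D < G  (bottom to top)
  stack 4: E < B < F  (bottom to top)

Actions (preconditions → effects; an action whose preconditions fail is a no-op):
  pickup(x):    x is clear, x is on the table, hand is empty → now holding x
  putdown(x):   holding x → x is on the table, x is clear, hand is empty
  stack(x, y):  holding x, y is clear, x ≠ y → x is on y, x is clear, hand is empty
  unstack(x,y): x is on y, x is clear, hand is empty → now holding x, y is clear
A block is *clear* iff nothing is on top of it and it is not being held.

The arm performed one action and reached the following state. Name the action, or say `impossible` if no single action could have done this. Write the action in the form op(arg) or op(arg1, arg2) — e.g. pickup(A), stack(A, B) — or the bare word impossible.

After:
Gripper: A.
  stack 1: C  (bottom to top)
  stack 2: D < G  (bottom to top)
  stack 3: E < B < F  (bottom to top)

pickup(A)

target: towers=[C; D/G; E/B/F] holding=A
     unstack(F, B) → towers=[A; C; D/G; E/B] holding=F
     unstack(G, D) → towers=[A; C; D; E/B/F] holding=G
         pickup(A) → towers=[C; D/G; E/B/F] holding=A  ← match
         pickup(C) → towers=[A; D/G; E/B/F] holding=C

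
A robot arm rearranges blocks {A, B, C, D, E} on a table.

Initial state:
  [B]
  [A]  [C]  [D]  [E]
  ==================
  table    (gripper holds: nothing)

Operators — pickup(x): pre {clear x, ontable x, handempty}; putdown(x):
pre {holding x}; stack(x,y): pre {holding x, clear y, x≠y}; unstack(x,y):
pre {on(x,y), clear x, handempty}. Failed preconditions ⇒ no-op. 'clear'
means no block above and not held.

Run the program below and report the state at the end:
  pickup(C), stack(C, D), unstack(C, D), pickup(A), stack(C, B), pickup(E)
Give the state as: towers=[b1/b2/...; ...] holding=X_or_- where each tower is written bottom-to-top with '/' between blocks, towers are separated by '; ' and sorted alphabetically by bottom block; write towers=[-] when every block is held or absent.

step 1 (pickup(C)): towers=[A/B; D; E] holding=C
step 2 (stack(C, D)): towers=[A/B; D/C; E] holding=-
step 3 (unstack(C, D)): towers=[A/B; D; E] holding=C
step 4 (pickup(A)) [no-op]: towers=[A/B; D; E] holding=C
step 5 (stack(C, B)): towers=[A/B/C; D; E] holding=-
step 6 (pickup(E)): towers=[A/B/C; D] holding=E

towers=[A/B/C; D] holding=E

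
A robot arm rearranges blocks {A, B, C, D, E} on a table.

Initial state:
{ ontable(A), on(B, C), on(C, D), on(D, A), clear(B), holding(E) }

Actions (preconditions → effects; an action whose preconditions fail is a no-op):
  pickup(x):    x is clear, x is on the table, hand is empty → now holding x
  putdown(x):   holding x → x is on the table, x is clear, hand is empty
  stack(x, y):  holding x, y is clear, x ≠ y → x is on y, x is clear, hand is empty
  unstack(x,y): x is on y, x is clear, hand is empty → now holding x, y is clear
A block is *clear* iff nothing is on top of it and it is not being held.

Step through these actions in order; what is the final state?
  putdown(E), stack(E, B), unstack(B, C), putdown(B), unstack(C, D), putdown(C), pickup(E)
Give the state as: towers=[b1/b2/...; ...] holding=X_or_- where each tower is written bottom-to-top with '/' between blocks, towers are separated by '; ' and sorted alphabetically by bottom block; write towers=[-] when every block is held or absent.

step 1 (putdown(E)): towers=[A/D/C/B; E] holding=-
step 2 (stack(E, B)) [no-op]: towers=[A/D/C/B; E] holding=-
step 3 (unstack(B, C)): towers=[A/D/C; E] holding=B
step 4 (putdown(B)): towers=[A/D/C; B; E] holding=-
step 5 (unstack(C, D)): towers=[A/D; B; E] holding=C
step 6 (putdown(C)): towers=[A/D; B; C; E] holding=-
step 7 (pickup(E)): towers=[A/D; B; C] holding=E

towers=[A/D; B; C] holding=E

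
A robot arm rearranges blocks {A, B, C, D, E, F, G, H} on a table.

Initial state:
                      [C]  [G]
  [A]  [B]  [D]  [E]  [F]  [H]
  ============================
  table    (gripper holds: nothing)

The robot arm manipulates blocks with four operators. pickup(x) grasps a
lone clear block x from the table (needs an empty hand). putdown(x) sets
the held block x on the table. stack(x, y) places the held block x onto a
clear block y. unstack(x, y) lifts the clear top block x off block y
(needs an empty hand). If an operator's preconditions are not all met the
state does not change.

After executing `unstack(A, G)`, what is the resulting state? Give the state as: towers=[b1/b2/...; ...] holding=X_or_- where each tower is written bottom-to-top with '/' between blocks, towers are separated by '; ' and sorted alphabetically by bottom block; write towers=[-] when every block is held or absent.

towers=[A; B; D; E; F/C; H/G] holding=-

before: towers=[A; B; D; E; F/C; H/G] holding=-
pre[unstack(A, G)]: on(A,G) ✗, clear(A) ✓, handempty ✓
on(A,G) unmet → unstack(A, G) is a no-op
after:  towers=[A; B; D; E; F/C; H/G] holding=-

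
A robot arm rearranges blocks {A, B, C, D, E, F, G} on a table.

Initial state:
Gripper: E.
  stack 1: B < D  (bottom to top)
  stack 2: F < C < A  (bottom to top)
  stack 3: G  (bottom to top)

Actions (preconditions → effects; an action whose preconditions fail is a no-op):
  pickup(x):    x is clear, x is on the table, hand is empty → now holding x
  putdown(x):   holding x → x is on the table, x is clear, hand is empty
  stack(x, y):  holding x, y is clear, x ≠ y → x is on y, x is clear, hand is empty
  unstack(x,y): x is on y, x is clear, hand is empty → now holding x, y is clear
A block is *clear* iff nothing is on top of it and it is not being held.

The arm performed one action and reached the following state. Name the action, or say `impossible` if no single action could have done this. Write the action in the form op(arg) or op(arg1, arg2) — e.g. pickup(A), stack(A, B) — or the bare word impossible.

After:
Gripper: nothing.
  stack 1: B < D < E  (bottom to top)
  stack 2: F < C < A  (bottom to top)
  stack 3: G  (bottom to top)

stack(E, D)

target: towers=[B/D/E; F/C/A; G] holding=-
        putdown(E) → towers=[B/D; E; F/C/A; G] holding=-
       stack(E, G) → towers=[B/D; F/C/A; G/E] holding=-
       stack(E, D) → towers=[B/D/E; F/C/A; G] holding=-  ← match
       stack(E, A) → towers=[B/D; F/C/A/E; G] holding=-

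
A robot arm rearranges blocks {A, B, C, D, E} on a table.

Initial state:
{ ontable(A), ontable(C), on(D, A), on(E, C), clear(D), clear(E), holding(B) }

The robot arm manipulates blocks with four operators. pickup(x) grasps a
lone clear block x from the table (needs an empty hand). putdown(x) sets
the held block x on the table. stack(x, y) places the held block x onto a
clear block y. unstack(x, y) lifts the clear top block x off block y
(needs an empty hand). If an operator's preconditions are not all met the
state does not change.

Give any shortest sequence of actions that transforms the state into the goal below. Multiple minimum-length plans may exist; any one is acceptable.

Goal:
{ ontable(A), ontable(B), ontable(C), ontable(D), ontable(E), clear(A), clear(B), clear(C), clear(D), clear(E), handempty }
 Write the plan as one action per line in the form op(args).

step 1 (putdown(B)): towers=[A/D; B; C/E] holding=-
step 2 (unstack(D, A)): towers=[A; B; C/E] holding=D
step 3 (putdown(D)): towers=[A; B; C/E; D] holding=-
step 4 (unstack(E, C)): towers=[A; B; C; D] holding=E
step 5 (putdown(E)): towers=[A; B; C; D; E] holding=-
goal check: towers=[A; B; C; D; E] holding=- — reached (length 5, optimal by BFS)

putdown(B)
unstack(D, A)
putdown(D)
unstack(E, C)
putdown(E)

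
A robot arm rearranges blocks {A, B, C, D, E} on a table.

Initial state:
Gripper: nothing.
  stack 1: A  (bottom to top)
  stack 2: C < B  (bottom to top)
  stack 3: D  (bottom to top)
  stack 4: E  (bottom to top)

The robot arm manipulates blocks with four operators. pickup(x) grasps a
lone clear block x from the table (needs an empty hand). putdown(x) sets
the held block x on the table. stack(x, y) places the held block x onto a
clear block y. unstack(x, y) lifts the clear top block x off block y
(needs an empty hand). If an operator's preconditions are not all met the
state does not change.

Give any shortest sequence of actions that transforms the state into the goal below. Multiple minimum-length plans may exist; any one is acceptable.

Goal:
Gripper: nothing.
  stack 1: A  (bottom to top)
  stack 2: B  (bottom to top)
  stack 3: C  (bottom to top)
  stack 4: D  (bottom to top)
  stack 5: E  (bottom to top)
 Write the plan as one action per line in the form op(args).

step 1 (unstack(B, C)): towers=[A; C; D; E] holding=B
step 2 (putdown(B)): towers=[A; B; C; D; E] holding=-
goal check: towers=[A; B; C; D; E] holding=- — reached (length 2, optimal by BFS)

unstack(B, C)
putdown(B)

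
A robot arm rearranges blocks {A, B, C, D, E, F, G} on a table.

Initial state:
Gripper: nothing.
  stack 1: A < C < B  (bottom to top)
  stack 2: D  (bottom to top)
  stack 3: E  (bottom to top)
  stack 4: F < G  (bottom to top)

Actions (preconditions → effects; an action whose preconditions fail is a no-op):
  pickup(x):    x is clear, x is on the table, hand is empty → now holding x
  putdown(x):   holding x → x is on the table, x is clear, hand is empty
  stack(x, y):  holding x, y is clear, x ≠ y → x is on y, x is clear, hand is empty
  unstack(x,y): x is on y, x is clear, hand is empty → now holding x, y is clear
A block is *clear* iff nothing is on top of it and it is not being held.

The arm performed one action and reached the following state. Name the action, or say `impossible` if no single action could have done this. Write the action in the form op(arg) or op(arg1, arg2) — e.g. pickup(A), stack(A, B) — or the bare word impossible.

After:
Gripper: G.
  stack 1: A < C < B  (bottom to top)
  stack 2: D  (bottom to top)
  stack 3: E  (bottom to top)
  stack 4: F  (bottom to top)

target: towers=[A/C/B; D; E; F] holding=G
     unstack(B, C) → towers=[A/C; D; E; F/G] holding=B
     unstack(G, F) → towers=[A/C/B; D; E; F] holding=G  ← match
         pickup(D) → towers=[A/C/B; E; F/G] holding=D
         pickup(E) → towers=[A/C/B; D; F/G] holding=E

unstack(G, F)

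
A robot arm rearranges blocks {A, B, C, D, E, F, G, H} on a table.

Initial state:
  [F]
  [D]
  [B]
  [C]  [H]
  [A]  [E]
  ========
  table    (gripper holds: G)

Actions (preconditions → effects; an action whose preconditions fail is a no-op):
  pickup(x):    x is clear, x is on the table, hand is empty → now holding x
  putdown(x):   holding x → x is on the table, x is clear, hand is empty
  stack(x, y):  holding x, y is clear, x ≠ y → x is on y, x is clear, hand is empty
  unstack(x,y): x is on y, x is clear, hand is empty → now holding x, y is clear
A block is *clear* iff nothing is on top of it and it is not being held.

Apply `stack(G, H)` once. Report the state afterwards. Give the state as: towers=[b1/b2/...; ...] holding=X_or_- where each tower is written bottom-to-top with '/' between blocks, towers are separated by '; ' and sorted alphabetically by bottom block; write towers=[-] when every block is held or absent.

towers=[A/C/B/D/F; E/H/G] holding=-

before: towers=[A/C/B/D/F; E/H] holding=G
pre[stack(G, H)]: holding(G) ok, clear(H) ok, G≠H ok
all met → apply stack(G, H)
after:  towers=[A/C/B/D/F; E/H/G] holding=-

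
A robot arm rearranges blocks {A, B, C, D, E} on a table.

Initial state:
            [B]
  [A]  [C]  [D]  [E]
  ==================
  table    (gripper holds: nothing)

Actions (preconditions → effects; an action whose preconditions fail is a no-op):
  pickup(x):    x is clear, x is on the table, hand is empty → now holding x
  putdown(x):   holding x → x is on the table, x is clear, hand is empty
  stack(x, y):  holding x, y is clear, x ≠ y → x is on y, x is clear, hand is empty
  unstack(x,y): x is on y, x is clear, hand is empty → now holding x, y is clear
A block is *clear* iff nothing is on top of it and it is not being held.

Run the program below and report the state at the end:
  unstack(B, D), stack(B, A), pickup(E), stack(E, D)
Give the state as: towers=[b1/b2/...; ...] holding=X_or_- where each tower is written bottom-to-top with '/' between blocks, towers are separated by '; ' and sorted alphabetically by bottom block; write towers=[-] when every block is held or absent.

step 1 (unstack(B, D)): towers=[A; C; D; E] holding=B
step 2 (stack(B, A)): towers=[A/B; C; D; E] holding=-
step 3 (pickup(E)): towers=[A/B; C; D] holding=E
step 4 (stack(E, D)): towers=[A/B; C; D/E] holding=-

towers=[A/B; C; D/E] holding=-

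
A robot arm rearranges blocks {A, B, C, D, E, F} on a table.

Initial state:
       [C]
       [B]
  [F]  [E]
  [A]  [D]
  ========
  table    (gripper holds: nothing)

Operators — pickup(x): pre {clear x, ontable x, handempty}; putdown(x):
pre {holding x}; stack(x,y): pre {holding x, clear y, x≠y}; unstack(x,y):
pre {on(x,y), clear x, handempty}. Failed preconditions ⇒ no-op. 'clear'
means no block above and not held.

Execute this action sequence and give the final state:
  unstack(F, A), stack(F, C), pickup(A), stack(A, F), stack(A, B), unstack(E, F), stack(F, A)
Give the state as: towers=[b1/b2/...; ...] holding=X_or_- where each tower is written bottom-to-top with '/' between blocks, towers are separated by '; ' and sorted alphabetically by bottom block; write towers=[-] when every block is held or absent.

step 1 (unstack(F, A)): towers=[A; D/E/B/C] holding=F
step 2 (stack(F, C)): towers=[A; D/E/B/C/F] holding=-
step 3 (pickup(A)): towers=[D/E/B/C/F] holding=A
step 4 (stack(A, F)): towers=[D/E/B/C/F/A] holding=-
step 5 (stack(A, B)) [no-op]: towers=[D/E/B/C/F/A] holding=-
step 6 (unstack(E, F)) [no-op]: towers=[D/E/B/C/F/A] holding=-
step 7 (stack(F, A)) [no-op]: towers=[D/E/B/C/F/A] holding=-

towers=[D/E/B/C/F/A] holding=-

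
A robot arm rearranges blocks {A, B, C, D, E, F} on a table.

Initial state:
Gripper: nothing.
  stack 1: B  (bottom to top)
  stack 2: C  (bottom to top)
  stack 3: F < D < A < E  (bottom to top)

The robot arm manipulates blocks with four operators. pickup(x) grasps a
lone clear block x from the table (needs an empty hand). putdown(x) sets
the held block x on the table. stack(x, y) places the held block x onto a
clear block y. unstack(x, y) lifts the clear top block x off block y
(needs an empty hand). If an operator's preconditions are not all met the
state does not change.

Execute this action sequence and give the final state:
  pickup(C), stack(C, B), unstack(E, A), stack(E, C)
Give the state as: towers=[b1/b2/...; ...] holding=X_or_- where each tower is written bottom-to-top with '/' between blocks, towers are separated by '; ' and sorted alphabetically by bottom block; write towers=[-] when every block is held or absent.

step 1 (pickup(C)): towers=[B; F/D/A/E] holding=C
step 2 (stack(C, B)): towers=[B/C; F/D/A/E] holding=-
step 3 (unstack(E, A)): towers=[B/C; F/D/A] holding=E
step 4 (stack(E, C)): towers=[B/C/E; F/D/A] holding=-

towers=[B/C/E; F/D/A] holding=-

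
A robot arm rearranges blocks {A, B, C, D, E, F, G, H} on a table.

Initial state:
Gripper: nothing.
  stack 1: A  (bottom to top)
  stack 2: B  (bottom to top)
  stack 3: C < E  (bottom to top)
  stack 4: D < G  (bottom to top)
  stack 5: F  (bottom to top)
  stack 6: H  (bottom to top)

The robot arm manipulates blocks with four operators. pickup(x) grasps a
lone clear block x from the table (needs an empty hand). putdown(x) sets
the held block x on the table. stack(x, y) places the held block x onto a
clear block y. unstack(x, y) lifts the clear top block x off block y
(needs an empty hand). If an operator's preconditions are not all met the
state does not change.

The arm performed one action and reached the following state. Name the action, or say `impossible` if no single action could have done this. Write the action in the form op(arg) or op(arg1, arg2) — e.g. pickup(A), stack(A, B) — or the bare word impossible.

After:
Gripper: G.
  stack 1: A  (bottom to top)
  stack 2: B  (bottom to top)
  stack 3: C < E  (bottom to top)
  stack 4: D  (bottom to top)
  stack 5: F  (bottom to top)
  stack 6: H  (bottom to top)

unstack(G, D)

target: towers=[A; B; C/E; D; F; H] holding=G
     unstack(G, D) → towers=[A; B; C/E; D; F; H] holding=G  ← match
         pickup(A) → towers=[B; C/E; D/G; F; H] holding=A
     unstack(E, C) → towers=[A; B; C; D/G; F; H] holding=E
         pickup(H) → towers=[A; B; C/E; D/G; F] holding=H
         pickup(B) → towers=[A; C/E; D/G; F; H] holding=B
         pickup(F) → towers=[A; B; C/E; D/G; H] holding=F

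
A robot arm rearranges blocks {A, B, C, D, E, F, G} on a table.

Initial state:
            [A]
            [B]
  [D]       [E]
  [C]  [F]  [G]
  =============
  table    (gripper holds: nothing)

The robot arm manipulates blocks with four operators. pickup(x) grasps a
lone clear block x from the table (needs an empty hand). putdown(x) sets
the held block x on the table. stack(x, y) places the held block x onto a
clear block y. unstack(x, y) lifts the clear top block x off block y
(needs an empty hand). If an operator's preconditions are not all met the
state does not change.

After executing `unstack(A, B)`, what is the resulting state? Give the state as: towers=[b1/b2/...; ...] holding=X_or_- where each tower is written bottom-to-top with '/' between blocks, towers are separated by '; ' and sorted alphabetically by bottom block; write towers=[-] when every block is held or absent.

towers=[C/D; F; G/E/B] holding=A

before: towers=[C/D; F; G/E/B/A] holding=-
pre[unstack(A, B)]: on(A,B) ✓, clear(A) ✓, handempty ✓
all met → apply unstack(A, B)
after:  towers=[C/D; F; G/E/B] holding=A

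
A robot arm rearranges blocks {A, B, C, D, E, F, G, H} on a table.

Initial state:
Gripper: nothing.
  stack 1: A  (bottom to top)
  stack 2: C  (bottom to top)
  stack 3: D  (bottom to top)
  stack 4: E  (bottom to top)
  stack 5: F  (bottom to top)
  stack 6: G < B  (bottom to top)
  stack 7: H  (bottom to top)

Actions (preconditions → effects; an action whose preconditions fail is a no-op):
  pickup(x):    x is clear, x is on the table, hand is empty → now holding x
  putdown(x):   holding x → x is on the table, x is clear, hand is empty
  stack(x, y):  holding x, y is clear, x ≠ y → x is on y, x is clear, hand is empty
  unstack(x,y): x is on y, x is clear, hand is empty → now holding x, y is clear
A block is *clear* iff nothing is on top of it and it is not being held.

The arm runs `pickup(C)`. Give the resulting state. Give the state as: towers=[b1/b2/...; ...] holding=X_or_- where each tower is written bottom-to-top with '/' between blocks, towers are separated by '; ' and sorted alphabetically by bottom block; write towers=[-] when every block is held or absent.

towers=[A; D; E; F; G/B; H] holding=C

before: towers=[A; C; D; E; F; G/B; H] holding=-
pre[pickup(C)]: clear(C) ✓, ontable(C) ✓, handempty ✓
all met → apply pickup(C)
after:  towers=[A; D; E; F; G/B; H] holding=C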